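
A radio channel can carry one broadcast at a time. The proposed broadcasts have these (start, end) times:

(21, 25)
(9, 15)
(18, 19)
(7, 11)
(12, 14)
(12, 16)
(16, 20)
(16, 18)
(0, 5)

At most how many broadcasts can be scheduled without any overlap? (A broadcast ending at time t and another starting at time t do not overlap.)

By end time: (0,5), (7,11), (12,14), (9,15), (12,16), (16,18), (18,19), (16,20), (21,25).
Pick (0,5); next start ≥ 5 → (7,11); next start ≥ 11 → (12,14); next start ≥ 14 → (16,18); next start ≥ 18 → (18,19); next start ≥ 19 → (21,25).
Selected 6 broadcasts.

6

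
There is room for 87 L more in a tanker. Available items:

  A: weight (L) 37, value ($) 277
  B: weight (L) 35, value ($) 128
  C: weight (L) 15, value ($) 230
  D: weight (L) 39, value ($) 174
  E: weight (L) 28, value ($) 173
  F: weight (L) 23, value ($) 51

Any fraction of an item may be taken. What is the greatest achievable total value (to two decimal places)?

711.23

Order: C (230/15=15.33) > A (277/37=7.49) > E (173/28=6.18) > D (174/39=4.46) > B (128/35=3.66) > F (51/23=2.22)
Fill: take C (15 @ 230) → take A (37 @ 277) → take E (28 @ 173) → take 7/39 of D → 31.23; 87/87 used.
Total value = 711.23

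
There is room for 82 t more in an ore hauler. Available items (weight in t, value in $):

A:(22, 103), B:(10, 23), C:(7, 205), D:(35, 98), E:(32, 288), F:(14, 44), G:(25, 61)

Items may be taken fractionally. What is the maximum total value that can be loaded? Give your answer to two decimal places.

659.60

Ratios (sorted): C 29.29, E 9.00, A 4.68, F 3.14, D 2.80, G 2.44, B 2.30
take C (7 @ 205); take E (32 @ 288); take A (22 @ 103); take F (14 @ 44); take 7/35 of D → 19.60. Capacity used 82/82.
Total value = 659.60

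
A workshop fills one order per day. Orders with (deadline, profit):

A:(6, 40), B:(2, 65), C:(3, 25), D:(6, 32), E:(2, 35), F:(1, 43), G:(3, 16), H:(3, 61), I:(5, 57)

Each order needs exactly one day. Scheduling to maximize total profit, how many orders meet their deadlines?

6

Take jobs in profit order; each goes to the latest open slot no later than its deadline.
By profit: B(d2,65), H(d3,61), I(d5,57), F(d1,43), A(d6,40), E(d2,35), D(d6,32), C(d3,25), G(d3,16)
B→slot 2; H→slot 3; I→slot 5; F→slot 1; A→slot 6; E skipped; D→slot 4; C skipped; G skipped.
6 of 9 scheduled.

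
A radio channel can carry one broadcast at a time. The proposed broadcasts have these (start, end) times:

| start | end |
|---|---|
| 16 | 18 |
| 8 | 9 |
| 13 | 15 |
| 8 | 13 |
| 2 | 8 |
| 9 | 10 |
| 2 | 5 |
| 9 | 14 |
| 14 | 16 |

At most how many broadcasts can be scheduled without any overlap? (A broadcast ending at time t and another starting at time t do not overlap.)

5

By end time: (2,5), (2,8), (8,9), (9,10), (8,13), (9,14), (13,15), (14,16), (16,18).
Pick (2,5); next start ≥ 5 → (8,9); next start ≥ 9 → (9,10); next start ≥ 10 → (13,15); next start ≥ 15 → (16,18).
Selected 5 broadcasts.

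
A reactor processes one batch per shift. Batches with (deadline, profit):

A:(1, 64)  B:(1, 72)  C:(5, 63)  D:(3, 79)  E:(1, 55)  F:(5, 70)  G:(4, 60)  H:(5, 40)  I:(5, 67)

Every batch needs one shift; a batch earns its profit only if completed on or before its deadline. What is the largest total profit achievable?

Take jobs in profit order; each goes to the latest open slot no later than its deadline.
Profit order: D=79 B=72 F=70 I=67 A=64 C=63 G=60 E=55 H=40
Assign: D→slot 3, B→slot 1, F→slot 5, I→slot 4, A skipped, C→slot 2, G skipped, E skipped, H skipped.
Slots: [1:B] [2:C] [3:D] [4:I] [5:F]
Profit = 72 + 63 + 79 + 67 + 70 = 351

351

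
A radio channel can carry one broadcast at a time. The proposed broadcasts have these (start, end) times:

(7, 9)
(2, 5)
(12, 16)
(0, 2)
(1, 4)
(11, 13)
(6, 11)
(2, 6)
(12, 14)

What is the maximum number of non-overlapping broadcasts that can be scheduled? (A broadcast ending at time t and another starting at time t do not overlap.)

4

By end time: (0,2), (1,4), (2,5), (2,6), (7,9), (6,11), (11,13), (12,14), (12,16).
Pick (0,2); next start ≥ 2 → (2,5); next start ≥ 5 → (7,9); next start ≥ 9 → (11,13).
Selected 4 broadcasts.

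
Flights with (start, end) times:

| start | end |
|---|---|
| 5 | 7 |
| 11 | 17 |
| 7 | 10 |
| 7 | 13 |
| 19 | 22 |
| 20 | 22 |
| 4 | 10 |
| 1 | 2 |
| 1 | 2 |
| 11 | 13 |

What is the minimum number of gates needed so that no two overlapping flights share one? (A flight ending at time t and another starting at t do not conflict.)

Events (time:±→running): 1:+→1 1:+→2 2:-→1 2:-→0 4:+→1 5:+→2 7:-→1 7:+→2 7:+→3 … peak 3.

3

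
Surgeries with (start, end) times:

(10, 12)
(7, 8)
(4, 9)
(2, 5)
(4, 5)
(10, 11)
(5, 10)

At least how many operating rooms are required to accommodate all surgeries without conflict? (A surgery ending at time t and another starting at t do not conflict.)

starts: [2, 4, 4, 5, 7, 10, 10]
ends:   [5, 5, 8, 9, 10, 11, 12]
s2→1 s4→2 s4→3  — peak 3.

3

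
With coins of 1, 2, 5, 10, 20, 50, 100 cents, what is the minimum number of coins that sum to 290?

Use the largest denomination that fits, subtract, and repeat.
290 = 2×100 + 1×50 + 2×20
Total coins = 2 + 1 + 2 = 5

5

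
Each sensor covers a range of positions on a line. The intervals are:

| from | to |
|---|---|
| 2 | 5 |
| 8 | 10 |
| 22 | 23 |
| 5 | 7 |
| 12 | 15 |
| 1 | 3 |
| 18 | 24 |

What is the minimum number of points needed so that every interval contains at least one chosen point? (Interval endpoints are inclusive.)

5

Process intervals by earliest right end; each time one isn't hit yet, stab at its right endpoint.
Sorted: [1,3] [2,5] [5,7] [8,10] [12,15] [22,23] [18,24]
{[1,3],[2,5]} hit by 3; {[5,7]} hit by 7; {[8,10]} hit by 10; {[12,15]} hit by 15; {[22,23],[18,24]} hit by 23.
Points: 3, 7, 10, 15, 23 (5 total).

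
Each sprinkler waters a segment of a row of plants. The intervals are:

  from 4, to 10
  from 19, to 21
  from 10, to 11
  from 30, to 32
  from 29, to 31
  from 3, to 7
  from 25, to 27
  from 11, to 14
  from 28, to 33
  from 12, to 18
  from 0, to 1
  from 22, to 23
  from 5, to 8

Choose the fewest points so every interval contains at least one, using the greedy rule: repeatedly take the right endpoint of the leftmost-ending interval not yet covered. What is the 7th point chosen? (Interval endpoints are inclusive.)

Sort by right endpoint; whenever an interval is uncovered, place a point at its right end.
Sorted: [0,1] [3,7] [5,8] [4,10] [10,11] [11,14] [12,18] [19,21] [22,23] [25,27] [29,31] [30,32] [28,33]
{[0,1]} hit by 1; {[3,7],[5,8],[4,10]} hit by 7; {[10,11],[11,14]} hit by 11; {[12,18]} hit by 18; {[19,21]} hit by 21; {[22,23]} hit by 23; {[25,27]} hit by 27; {[29,31],[30,32],[28,33]} hit by 31.
Points: 1, 7, 11, 18, 21, 23, 27, 31 (8 total).

27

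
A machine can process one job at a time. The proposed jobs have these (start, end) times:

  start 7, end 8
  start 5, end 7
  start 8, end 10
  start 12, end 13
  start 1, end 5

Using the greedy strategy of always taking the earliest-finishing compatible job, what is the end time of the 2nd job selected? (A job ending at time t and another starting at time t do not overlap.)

By end time: (1,5), (5,7), (7,8), (8,10), (12,13).
Pick (1,5); next start ≥ 5 → (5,7); next start ≥ 7 → (7,8); next start ≥ 8 → (8,10); next start ≥ 10 → (12,13).
Selected: (1,5) (5,7) (7,8) (8,10) (12,13)

7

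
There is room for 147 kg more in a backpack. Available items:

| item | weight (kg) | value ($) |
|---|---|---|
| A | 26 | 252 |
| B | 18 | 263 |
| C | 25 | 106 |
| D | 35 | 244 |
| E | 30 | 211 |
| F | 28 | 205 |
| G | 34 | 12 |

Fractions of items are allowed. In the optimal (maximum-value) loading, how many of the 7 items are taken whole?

5

Greedy by value/weight ratio, highest first.
Order: B (263/18=14.61) > A (252/26=9.69) > F (205/28=7.32) > E (211/30=7.03) > D (244/35=6.97) > C (106/25=4.24) > G (12/34=0.35)
Fill: take B (18 @ 263) → take A (26 @ 252) → take F (28 @ 205) → take E (30 @ 211) → take D (35 @ 244) → take 10/25 of C → 42.40; 147/147 used.
5 item(s) taken whole; one partial (take 10/25 of C).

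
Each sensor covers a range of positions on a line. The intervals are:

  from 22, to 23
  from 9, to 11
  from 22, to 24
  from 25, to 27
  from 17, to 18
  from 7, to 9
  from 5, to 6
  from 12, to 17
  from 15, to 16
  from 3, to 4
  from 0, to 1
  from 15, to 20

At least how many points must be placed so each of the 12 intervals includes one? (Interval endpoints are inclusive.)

8

Sorted: [0,1] [3,4] [5,6] [7,9] [9,11] [15,16] [12,17] [17,18] [15,20] [22,23] [22,24] [25,27]
{[0,1]} hit by 1; {[3,4]} hit by 4; {[5,6]} hit by 6; {[7,9],[9,11]} hit by 9; {[15,16],[12,17]} hit by 16; {[17,18],[15,20]} hit by 18; {[22,23],[22,24]} hit by 23; {[25,27]} hit by 27.
Points: 1, 4, 6, 9, 16, 18, 23, 27 (8 total).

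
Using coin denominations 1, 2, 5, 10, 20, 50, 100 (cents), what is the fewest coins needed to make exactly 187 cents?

6

187 = 1×100 + 1×50 + 1×20 + 1×10 + 1×5 + 1×2
Total coins = 1 + 1 + 1 + 1 + 1 + 1 = 6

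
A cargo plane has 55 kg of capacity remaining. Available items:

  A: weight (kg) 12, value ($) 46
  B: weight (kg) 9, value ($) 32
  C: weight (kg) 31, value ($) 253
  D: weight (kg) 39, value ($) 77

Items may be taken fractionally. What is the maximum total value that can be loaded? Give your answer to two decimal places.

Greedy by value/weight ratio, highest first.
Ratios (sorted): C 8.16, A 3.83, B 3.56, D 1.97
take C (31 @ 253); take A (12 @ 46); take B (9 @ 32); take 3/39 of D → 5.92. Capacity used 55/55.
Total value = 336.92

336.92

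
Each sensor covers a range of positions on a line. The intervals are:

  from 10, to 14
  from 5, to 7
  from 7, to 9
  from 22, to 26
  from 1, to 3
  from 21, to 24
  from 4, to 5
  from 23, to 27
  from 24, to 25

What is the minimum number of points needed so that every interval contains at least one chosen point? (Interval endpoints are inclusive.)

5

By right end: [1,3]  [4,5]  [5,7]  [7,9]  [10,14]  [21,24]  [24,25]  [22,26]  [23,27]
[1,3] uncovered → point at 3; [4,5] uncovered → point at 5; [7,9] uncovered → point at 9; [10,14] uncovered → point at 14; [21,24] uncovered → point at 24.
Points: 3, 5, 9, 14, 24 (5 total).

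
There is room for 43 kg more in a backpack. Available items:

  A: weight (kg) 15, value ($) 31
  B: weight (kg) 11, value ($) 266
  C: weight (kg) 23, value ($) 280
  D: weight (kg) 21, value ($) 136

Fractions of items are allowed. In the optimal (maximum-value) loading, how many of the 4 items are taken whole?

2

Greedy by value/weight ratio, highest first.
Ratios (sorted): B 24.18, C 12.17, D 6.48, A 2.07
take B (11 @ 266); take C (23 @ 280); take 9/21 of D → 58.29. Capacity used 43/43.
2 item(s) taken whole; one partial (take 9/21 of D).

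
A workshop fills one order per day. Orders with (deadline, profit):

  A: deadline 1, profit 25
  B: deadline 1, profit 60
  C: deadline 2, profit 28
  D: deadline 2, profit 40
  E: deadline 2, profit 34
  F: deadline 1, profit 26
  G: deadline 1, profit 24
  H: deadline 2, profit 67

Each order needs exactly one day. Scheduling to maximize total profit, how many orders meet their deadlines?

Take jobs in profit order; each goes to the latest open slot no later than its deadline.
By profit: H(d2,67), B(d1,60), D(d2,40), E(d2,34), C(d2,28), F(d1,26), A(d1,25), G(d1,24)
H→slot 2; B→slot 1; D skipped; E skipped; C skipped; F skipped; A skipped; G skipped.
2 of 8 scheduled.

2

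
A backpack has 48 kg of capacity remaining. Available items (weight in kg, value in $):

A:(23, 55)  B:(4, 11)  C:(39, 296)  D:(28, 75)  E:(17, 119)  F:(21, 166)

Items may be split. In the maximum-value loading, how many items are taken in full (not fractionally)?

Greedy by value/weight ratio, highest first.
Order: F (166/21=7.90) > C (296/39=7.59) > E (119/17=7.00) > B (11/4=2.75) > D (75/28=2.68) > A (55/23=2.39)
Fill: take F (21 @ 166) → take 27/39 of C → 204.92; 48/48 used.
1 item(s) taken whole; one partial (take 27/39 of C).

1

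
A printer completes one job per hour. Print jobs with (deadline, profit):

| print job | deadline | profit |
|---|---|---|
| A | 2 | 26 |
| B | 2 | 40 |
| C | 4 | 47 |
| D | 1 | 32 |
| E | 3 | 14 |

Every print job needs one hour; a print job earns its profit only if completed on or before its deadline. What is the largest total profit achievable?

Sort by profit descending; place each in the latest free slot ≤ its deadline.
Profit order: C=47 B=40 D=32 A=26 E=14
Assign: C→slot 4, B→slot 2, D→slot 1, A skipped, E→slot 3.
Slots: [1:D] [2:B] [3:E] [4:C]
Profit = 32 + 40 + 14 + 47 = 133

133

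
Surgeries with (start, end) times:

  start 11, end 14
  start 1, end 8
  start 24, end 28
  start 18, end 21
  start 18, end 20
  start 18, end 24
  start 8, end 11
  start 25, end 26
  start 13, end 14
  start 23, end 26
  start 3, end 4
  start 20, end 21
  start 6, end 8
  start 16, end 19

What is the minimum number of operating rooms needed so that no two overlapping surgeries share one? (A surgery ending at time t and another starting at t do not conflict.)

4

Events (time:±→running): 1:+→1 3:+→2 4:-→1 6:+→2 8:-→1 8:-→0 8:+→1 11:-→0 11:+→1 13:+→2 14:-→1 14:-→0 16:+→1 18:+→2 18:+→3 18:+→4 … peak 4.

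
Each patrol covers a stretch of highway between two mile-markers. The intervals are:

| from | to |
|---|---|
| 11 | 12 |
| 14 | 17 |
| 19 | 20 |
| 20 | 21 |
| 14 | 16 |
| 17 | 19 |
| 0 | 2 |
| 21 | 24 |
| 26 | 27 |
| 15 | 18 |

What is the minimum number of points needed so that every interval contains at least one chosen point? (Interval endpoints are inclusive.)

6

By right end: [0,2]  [11,12]  [14,16]  [14,17]  [15,18]  [17,19]  [19,20]  [20,21]  [21,24]  [26,27]
[0,2] uncovered → point at 2; [11,12] uncovered → point at 12; [14,16] uncovered → point at 16; [17,19] uncovered → point at 19; [20,21] uncovered → point at 21; [26,27] uncovered → point at 27.
Points: 2, 12, 16, 19, 21, 27 (6 total).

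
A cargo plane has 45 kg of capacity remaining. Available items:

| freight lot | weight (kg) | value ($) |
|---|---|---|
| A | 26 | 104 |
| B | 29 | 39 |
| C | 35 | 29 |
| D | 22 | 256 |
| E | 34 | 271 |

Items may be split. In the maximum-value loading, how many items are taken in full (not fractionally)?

Greedy by value/weight ratio, highest first.
Order: D (256/22=11.64) > E (271/34=7.97) > A (104/26=4.00) > B (39/29=1.34) > C (29/35=0.83)
Fill: take D (22 @ 256) → take 23/34 of E → 183.32; 45/45 used.
1 item(s) taken whole; one partial (take 23/34 of E).

1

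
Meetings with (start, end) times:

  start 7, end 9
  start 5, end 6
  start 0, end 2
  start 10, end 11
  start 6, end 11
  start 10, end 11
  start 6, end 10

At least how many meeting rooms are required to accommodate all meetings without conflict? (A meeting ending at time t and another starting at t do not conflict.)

The answer is the maximum number of intervals overlapping at any instant.
starts: [0, 5, 6, 6, 7, 10, 10]
ends:   [2, 6, 9, 10, 11, 11, 11]
s0→1 e2→0 s5→1 e6→0 s6→1 s6→2 s7→3  — peak 3.

3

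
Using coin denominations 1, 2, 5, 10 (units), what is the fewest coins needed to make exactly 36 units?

5

Use the largest denomination that fits, subtract, and repeat.
36 − 3×10→6 − 1×5→1 − 1×1→0
Total coins = 3 + 1 + 1 = 5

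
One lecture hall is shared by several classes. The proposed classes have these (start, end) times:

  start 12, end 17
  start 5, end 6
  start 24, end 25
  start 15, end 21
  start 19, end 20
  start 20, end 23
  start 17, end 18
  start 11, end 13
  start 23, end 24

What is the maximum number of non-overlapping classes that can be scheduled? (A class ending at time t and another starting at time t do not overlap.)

Greedy by earliest finish: after sorting by end time, pick each interval compatible with the last pick.
Sorted by end: (5,6)  (11,13)  (12,17)  (17,18)  (19,20)  (15,21)  (20,23)  (23,24)  (24,25)
take (5,6); take (11,13); skip (12,17); take (17,18); take (19,20); take (20,23); take (23,24); take (24,25).
Selected 7 classes.

7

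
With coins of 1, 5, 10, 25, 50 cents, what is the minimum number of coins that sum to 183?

Greedy: take as many of the largest coin as possible, then repeat with the remainder.
183 − 3×50→33 − 1×25→8 − 1×5→3 − 3×1→0
Total coins = 3 + 1 + 1 + 3 = 8

8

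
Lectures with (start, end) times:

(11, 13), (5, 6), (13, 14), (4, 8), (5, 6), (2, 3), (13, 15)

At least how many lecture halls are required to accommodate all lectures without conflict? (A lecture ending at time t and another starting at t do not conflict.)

The answer is the maximum number of intervals overlapping at any instant.
Events (time:±→running): 2:+→1 3:-→0 4:+→1 5:+→2 5:+→3 … peak 3.

3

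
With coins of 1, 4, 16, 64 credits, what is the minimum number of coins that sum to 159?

9

159 = 2×64 + 1×16 + 3×4 + 3×1
Total coins = 2 + 1 + 3 + 3 = 9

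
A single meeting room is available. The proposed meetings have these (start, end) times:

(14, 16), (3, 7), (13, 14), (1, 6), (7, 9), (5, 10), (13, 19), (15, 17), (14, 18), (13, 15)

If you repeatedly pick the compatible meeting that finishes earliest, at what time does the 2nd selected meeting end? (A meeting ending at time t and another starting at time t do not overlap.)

9

Greedy by earliest finish: after sorting by end time, pick each interval compatible with the last pick.
By end time: (1,6), (3,7), (7,9), (5,10), (13,14), (13,15), (14,16), (15,17), (14,18), (13,19).
Pick (1,6); next start ≥ 6 → (7,9); next start ≥ 9 → (13,14); next start ≥ 14 → (14,16).
Selected: (1,6) (7,9) (13,14) (14,16)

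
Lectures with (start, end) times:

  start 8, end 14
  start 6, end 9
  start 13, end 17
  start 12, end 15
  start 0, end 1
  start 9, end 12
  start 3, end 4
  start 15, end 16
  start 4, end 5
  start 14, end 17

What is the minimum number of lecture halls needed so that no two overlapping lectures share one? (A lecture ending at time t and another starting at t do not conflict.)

Events (time:±→running): 0:+→1 1:-→0 3:+→1 4:-→0 4:+→1 5:-→0 6:+→1 8:+→2 9:-→1 9:+→2 12:-→1 12:+→2 13:+→3 … peak 3.

3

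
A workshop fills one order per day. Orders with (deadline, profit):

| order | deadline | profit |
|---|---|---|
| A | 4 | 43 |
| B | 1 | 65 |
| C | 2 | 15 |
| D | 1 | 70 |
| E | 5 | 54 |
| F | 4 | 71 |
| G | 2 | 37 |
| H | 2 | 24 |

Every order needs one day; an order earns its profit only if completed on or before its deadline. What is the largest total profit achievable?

By profit: F(d4,71), D(d1,70), B(d1,65), E(d5,54), A(d4,43), G(d2,37), H(d2,24), C(d2,15)
F→slot 4; D→slot 1; B skipped; E→slot 5; A→slot 3; G→slot 2; H skipped; C skipped.
Profit = 70 + 37 + 43 + 71 + 54 = 275

275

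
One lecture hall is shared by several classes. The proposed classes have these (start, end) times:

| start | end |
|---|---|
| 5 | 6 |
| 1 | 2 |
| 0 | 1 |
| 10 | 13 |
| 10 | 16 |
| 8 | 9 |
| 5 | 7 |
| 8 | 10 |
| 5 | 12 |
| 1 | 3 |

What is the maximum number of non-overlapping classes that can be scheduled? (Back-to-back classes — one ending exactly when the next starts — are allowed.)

5

Greedy by earliest finish: after sorting by end time, pick each interval compatible with the last pick.
By end time: (0,1), (1,2), (1,3), (5,6), (5,7), (8,9), (8,10), (5,12), (10,13), (10,16).
Pick (0,1); next start ≥ 1 → (1,2); next start ≥ 2 → (5,6); next start ≥ 6 → (8,9); next start ≥ 9 → (10,13).
Selected 5 classes.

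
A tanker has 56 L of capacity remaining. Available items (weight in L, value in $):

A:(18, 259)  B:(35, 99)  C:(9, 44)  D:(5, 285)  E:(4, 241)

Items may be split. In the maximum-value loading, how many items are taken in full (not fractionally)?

Greedy by value/weight ratio, highest first.
Order: E (241/4=60.25) > D (285/5=57.00) > A (259/18=14.39) > C (44/9=4.89) > B (99/35=2.83)
Fill: take E (4 @ 241) → take D (5 @ 285) → take A (18 @ 259) → take C (9 @ 44) → take 20/35 of B → 56.57; 56/56 used.
4 item(s) taken whole; one partial (take 20/35 of B).

4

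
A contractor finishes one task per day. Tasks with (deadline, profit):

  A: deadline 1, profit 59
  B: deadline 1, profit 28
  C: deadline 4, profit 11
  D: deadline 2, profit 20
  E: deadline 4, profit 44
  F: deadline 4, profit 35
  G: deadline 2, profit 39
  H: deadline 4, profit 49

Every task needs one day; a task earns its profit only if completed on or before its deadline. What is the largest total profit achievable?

191

By profit: A(d1,59), H(d4,49), E(d4,44), G(d2,39), F(d4,35), B(d1,28), D(d2,20), C(d4,11)
A→slot 1; H→slot 4; E→slot 3; G→slot 2; F skipped; B skipped; D skipped; C skipped.
Profit = 59 + 39 + 44 + 49 = 191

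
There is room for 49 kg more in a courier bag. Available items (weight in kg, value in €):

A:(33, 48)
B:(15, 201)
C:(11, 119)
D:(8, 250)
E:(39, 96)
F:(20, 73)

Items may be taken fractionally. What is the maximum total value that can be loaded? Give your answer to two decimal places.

Greedy by value/weight ratio, highest first.
Ratios (sorted): D 31.25, B 13.40, C 10.82, F 3.65, E 2.46, A 1.45
take D (8 @ 250); take B (15 @ 201); take C (11 @ 119); take 15/20 of F → 54.75. Capacity used 49/49.
Total value = 624.75

624.75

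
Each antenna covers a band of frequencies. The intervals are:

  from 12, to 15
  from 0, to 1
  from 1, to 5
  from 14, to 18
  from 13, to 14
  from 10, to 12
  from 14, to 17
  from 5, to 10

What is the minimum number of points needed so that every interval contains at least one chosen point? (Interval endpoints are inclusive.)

Sorted: [0,1] [1,5] [5,10] [10,12] [13,14] [12,15] [14,17] [14,18]
{[0,1],[1,5]} hit by 1; {[5,10],[10,12]} hit by 10; {[13,14],[12,15],[14,17],[14,18]} hit by 14.
Points: 1, 10, 14 (3 total).

3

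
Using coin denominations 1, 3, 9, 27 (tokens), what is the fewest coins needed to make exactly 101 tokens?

Use the largest denomination that fits, subtract, and repeat.
101 = 3×27 + 2×9 + 2×1
Total coins = 3 + 2 + 2 = 7

7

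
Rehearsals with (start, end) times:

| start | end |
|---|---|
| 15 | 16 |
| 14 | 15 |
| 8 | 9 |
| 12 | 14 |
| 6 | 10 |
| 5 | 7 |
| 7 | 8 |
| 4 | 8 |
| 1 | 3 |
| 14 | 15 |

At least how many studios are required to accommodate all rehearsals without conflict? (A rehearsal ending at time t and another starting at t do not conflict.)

3

The answer is the maximum number of intervals overlapping at any instant.
starts: [1, 4, 5, 6, 7, 8, 12, 14, 14, 15]
ends:   [3, 7, 8, 8, 9, 10, 14, 15, 15, 16]
s1→1 e3→0 s4→1 s5→2 s6→3  — peak 3.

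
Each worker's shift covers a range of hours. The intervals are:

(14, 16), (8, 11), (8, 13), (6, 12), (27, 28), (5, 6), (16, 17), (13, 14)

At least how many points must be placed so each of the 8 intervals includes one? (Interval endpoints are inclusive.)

Sort by right endpoint; whenever an interval is uncovered, place a point at its right end.
Sorted: [5,6] [8,11] [6,12] [8,13] [13,14] [14,16] [16,17] [27,28]
{[5,6]} hit by 6; {[8,11],[6,12],[8,13]} hit by 11; {[13,14],[14,16]} hit by 14; {[16,17]} hit by 17; {[27,28]} hit by 28.
Points: 6, 11, 14, 17, 28 (5 total).

5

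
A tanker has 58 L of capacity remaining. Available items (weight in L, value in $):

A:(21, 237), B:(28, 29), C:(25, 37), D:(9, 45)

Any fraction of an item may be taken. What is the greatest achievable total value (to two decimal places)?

Greedy by value/weight ratio, highest first.
Ratios (sorted): A 11.29, D 5.00, C 1.48, B 1.04
take A (21 @ 237); take D (9 @ 45); take C (25 @ 37); take 3/28 of B → 3.11. Capacity used 58/58.
Total value = 322.11

322.11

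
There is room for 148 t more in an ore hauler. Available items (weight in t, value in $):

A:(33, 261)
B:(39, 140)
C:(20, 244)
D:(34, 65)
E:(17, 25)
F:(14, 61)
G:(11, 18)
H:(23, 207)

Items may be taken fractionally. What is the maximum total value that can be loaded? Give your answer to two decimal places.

949.32

Sort by value per unit weight and fill in that order.
Ratios (sorted): C 12.20, H 9.00, A 7.91, F 4.36, B 3.59, D 1.91, G 1.64, E 1.47
take C (20 @ 244); take H (23 @ 207); take A (33 @ 261); take F (14 @ 61); take B (39 @ 140); take 19/34 of D → 36.32. Capacity used 148/148.
Total value = 949.32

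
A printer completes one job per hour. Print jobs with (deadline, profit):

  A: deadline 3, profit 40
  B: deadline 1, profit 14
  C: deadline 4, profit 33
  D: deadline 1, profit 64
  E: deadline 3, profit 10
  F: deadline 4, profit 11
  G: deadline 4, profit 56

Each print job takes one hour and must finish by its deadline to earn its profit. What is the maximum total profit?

193

Take jobs in profit order; each goes to the latest open slot no later than its deadline.
Profit order: D=64 G=56 A=40 C=33 B=14 F=11 E=10
Assign: D→slot 1, G→slot 4, A→slot 3, C→slot 2, B skipped, F skipped, E skipped.
Slots: [1:D] [2:C] [3:A] [4:G]
Profit = 64 + 33 + 40 + 56 = 193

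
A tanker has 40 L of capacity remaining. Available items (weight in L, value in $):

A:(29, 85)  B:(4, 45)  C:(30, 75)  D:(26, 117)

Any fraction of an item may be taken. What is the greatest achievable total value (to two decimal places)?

191.31

Ratios (sorted): B 11.25, D 4.50, A 2.93, C 2.50
take B (4 @ 45); take D (26 @ 117); take 10/29 of A → 29.31. Capacity used 40/40.
Total value = 191.31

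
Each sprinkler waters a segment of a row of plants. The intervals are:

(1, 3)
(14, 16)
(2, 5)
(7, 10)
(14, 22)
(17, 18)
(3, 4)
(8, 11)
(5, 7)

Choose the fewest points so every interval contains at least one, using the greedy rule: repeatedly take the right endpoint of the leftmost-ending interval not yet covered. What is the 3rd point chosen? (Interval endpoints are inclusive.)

Sort by right endpoint; whenever an interval is uncovered, place a point at its right end.
By right end: [1,3]  [3,4]  [2,5]  [5,7]  [7,10]  [8,11]  [14,16]  [17,18]  [14,22]
[1,3] uncovered → point at 3; [5,7] uncovered → point at 7; [8,11] uncovered → point at 11; [14,16] uncovered → point at 16; [17,18] uncovered → point at 18.
Points: 3, 7, 11, 16, 18 (5 total).

11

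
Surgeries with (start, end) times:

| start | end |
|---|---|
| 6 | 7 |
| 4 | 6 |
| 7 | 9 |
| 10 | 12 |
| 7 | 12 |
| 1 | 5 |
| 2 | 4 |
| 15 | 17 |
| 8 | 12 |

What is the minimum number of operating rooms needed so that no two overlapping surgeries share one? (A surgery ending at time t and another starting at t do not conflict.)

The answer is the maximum number of intervals overlapping at any instant.
starts: [1, 2, 4, 6, 7, 7, 8, 10, 15]
ends:   [4, 5, 6, 7, 9, 12, 12, 12, 17]
s1→1 s2→2 e4→1 s4→2 e5→1 e6→0 s6→1 e7→0 s7→1 s7→2 s8→3  — peak 3.

3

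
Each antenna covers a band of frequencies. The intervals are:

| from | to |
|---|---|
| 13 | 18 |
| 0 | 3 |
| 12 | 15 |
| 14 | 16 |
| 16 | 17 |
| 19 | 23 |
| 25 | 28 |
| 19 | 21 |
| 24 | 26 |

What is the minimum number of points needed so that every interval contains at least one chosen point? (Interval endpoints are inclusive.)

5

By right end: [0,3]  [12,15]  [14,16]  [16,17]  [13,18]  [19,21]  [19,23]  [24,26]  [25,28]
[0,3] uncovered → point at 3; [12,15] uncovered → point at 15; [16,17] uncovered → point at 17; [19,21] uncovered → point at 21; [24,26] uncovered → point at 26.
Points: 3, 15, 17, 21, 26 (5 total).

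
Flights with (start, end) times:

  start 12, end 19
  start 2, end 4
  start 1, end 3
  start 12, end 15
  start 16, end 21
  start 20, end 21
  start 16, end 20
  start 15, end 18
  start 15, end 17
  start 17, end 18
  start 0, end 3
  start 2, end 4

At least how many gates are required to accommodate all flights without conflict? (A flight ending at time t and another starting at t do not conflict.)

5

The answer is the maximum number of intervals overlapping at any instant.
Events (time:±→running): 0:+→1 1:+→2 2:+→3 2:+→4 3:-→3 3:-→2 4:-→1 4:-→0 12:+→1 12:+→2 15:-→1 15:+→2 15:+→3 16:+→4 16:+→5 … peak 5.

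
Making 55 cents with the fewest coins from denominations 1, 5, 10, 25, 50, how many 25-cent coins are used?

0

55 = 1×50 + 1×5
Count of 25: 0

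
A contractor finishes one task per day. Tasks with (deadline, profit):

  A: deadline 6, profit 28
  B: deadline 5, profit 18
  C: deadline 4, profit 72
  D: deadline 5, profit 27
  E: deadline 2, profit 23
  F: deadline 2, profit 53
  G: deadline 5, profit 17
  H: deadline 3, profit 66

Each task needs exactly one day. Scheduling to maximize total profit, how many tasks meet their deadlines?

Take jobs in profit order; each goes to the latest open slot no later than its deadline.
By profit: C(d4,72), H(d3,66), F(d2,53), A(d6,28), D(d5,27), E(d2,23), B(d5,18), G(d5,17)
C→slot 4; H→slot 3; F→slot 2; A→slot 6; D→slot 5; E→slot 1; B skipped; G skipped.
6 of 8 scheduled.

6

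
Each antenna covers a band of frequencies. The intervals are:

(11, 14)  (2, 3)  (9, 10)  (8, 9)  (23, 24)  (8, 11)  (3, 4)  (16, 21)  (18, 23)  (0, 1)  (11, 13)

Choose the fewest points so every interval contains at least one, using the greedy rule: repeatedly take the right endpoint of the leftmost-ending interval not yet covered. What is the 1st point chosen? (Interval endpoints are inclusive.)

1

Process intervals by earliest right end; each time one isn't hit yet, stab at its right endpoint.
By right end: [0,1]  [2,3]  [3,4]  [8,9]  [9,10]  [8,11]  [11,13]  [11,14]  [16,21]  [18,23]  [23,24]
[0,1] uncovered → point at 1; [2,3] uncovered → point at 3; [8,9] uncovered → point at 9; [11,13] uncovered → point at 13; [16,21] uncovered → point at 21; [23,24] uncovered → point at 24.
Points: 1, 3, 9, 13, 21, 24 (6 total).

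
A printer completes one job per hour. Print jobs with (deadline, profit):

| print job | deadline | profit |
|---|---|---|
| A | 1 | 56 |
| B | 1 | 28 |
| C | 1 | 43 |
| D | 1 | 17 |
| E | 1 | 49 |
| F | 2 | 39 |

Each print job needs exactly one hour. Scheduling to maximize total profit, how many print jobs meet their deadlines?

2

Sort by profit descending; place each in the latest free slot ≤ its deadline.
By profit: A(d1,56), E(d1,49), C(d1,43), F(d2,39), B(d1,28), D(d1,17)
A→slot 1; E skipped; C skipped; F→slot 2; B skipped; D skipped.
2 of 6 scheduled.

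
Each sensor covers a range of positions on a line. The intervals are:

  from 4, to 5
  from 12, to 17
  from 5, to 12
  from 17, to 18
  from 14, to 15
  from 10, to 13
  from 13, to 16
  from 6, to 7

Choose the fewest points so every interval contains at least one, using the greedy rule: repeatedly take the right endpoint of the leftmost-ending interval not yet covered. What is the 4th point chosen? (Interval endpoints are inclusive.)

Sort by right endpoint; whenever an interval is uncovered, place a point at its right end.
By right end: [4,5]  [6,7]  [5,12]  [10,13]  [14,15]  [13,16]  [12,17]  [17,18]
[4,5] uncovered → point at 5; [6,7] uncovered → point at 7; [10,13] uncovered → point at 13; [14,15] uncovered → point at 15; [17,18] uncovered → point at 18.
Points: 5, 7, 13, 15, 18 (5 total).

15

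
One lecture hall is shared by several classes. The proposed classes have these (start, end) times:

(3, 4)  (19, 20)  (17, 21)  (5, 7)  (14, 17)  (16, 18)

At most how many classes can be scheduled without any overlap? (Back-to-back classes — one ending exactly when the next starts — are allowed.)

Greedy by earliest finish: after sorting by end time, pick each interval compatible with the last pick.
By end time: (3,4), (5,7), (14,17), (16,18), (19,20), (17,21).
Pick (3,4); next start ≥ 4 → (5,7); next start ≥ 7 → (14,17); next start ≥ 17 → (19,20).
Selected 4 classes.

4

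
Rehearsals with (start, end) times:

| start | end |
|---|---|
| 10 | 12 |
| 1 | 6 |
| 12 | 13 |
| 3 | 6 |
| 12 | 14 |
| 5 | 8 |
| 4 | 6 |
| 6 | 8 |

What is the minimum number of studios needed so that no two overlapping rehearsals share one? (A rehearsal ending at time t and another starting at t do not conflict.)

4

starts: [1, 3, 4, 5, 6, 10, 12, 12]
ends:   [6, 6, 6, 8, 8, 12, 13, 14]
s1→1 s3→2 s4→3 s5→4  — peak 4.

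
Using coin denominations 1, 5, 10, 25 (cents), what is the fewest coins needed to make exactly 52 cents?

52 = 2×25 + 2×1
Total coins = 2 + 2 = 4

4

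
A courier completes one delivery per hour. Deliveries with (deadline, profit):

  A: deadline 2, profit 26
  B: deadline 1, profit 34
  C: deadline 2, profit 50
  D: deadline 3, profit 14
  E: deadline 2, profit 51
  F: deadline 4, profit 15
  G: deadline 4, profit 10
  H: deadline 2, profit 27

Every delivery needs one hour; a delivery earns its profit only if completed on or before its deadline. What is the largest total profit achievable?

130

Sort by profit descending; place each in the latest free slot ≤ its deadline.
Profit order: E=51 C=50 B=34 H=27 A=26 F=15 D=14 G=10
Assign: E→slot 2, C→slot 1, B skipped, H skipped, A skipped, F→slot 4, D→slot 3, G skipped.
Slots: [1:C] [2:E] [3:D] [4:F]
Profit = 50 + 51 + 14 + 15 = 130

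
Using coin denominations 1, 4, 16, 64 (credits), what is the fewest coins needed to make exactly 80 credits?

2

80 = 1×64 + 1×16
Total coins = 1 + 1 = 2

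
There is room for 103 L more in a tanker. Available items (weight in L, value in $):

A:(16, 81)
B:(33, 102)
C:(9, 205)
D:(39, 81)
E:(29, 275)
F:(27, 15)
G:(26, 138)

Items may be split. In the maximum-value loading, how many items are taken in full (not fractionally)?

4

Greedy by value/weight ratio, highest first.
Order: C (205/9=22.78) > E (275/29=9.48) > G (138/26=5.31) > A (81/16=5.06) > B (102/33=3.09) > D (81/39=2.08) > F (15/27=0.56)
Fill: take C (9 @ 205) → take E (29 @ 275) → take G (26 @ 138) → take A (16 @ 81) → take 23/33 of B → 71.09; 103/103 used.
4 item(s) taken whole; one partial (take 23/33 of B).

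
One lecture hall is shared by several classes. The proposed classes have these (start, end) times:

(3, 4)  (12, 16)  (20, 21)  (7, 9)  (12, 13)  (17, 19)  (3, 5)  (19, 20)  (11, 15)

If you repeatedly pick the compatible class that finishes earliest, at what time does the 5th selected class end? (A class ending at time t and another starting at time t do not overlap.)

Greedy by earliest finish: after sorting by end time, pick each interval compatible with the last pick.
By end time: (3,4), (3,5), (7,9), (12,13), (11,15), (12,16), (17,19), (19,20), (20,21).
Pick (3,4); next start ≥ 4 → (7,9); next start ≥ 9 → (12,13); next start ≥ 13 → (17,19); next start ≥ 19 → (19,20); next start ≥ 20 → (20,21).
Selected: (3,4) (7,9) (12,13) (17,19) (19,20) (20,21)

20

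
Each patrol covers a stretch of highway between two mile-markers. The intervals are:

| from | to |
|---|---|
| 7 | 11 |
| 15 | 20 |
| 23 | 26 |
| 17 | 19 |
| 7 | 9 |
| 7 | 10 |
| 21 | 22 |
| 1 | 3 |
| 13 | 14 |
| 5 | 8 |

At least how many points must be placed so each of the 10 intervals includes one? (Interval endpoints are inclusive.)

6

Sorted: [1,3] [5,8] [7,9] [7,10] [7,11] [13,14] [17,19] [15,20] [21,22] [23,26]
{[1,3]} hit by 3; {[5,8],[7,9],[7,10],[7,11]} hit by 8; {[13,14]} hit by 14; {[17,19],[15,20]} hit by 19; {[21,22]} hit by 22; {[23,26]} hit by 26.
Points: 3, 8, 14, 19, 22, 26 (6 total).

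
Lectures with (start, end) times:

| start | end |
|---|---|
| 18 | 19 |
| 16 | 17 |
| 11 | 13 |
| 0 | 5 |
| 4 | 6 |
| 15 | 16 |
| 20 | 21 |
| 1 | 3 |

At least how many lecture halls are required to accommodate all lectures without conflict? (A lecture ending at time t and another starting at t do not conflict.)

Count concurrent intervals with a sweep; the peak is the room count.
starts: [0, 1, 4, 11, 15, 16, 18, 20]
ends:   [3, 5, 6, 13, 16, 17, 19, 21]
s0→1 s1→2  — peak 2.

2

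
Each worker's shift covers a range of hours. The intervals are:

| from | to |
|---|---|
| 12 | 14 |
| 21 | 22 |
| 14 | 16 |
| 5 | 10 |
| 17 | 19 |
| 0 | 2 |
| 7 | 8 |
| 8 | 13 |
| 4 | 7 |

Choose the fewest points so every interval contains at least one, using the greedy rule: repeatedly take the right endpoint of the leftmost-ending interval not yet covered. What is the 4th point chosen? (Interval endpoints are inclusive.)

16

Sort by right endpoint; whenever an interval is uncovered, place a point at its right end.
Sorted: [0,2] [4,7] [7,8] [5,10] [8,13] [12,14] [14,16] [17,19] [21,22]
{[0,2]} hit by 2; {[4,7],[7,8],[5,10]} hit by 7; {[8,13],[12,14]} hit by 13; {[14,16]} hit by 16; {[17,19]} hit by 19; {[21,22]} hit by 22.
Points: 2, 7, 13, 16, 19, 22 (6 total).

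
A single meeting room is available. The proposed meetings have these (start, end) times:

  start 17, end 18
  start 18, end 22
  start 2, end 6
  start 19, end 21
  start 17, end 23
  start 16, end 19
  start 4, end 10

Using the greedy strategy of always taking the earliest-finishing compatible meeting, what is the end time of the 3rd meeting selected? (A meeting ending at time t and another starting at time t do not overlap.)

Greedy by earliest finish: after sorting by end time, pick each interval compatible with the last pick.
Sorted by end: (2,6)  (4,10)  (17,18)  (16,19)  (19,21)  (18,22)  (17,23)
take (2,6); take (17,18); skip (16,19); take (19,21); skip (18,22).
Selected: (2,6) (17,18) (19,21)

21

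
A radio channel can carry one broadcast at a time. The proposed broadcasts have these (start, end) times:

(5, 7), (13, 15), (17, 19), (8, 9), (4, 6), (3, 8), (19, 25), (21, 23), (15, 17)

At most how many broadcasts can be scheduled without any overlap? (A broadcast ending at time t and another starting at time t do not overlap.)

Sorted by end: (4,6)  (5,7)  (3,8)  (8,9)  (13,15)  (15,17)  (17,19)  (21,23)  (19,25)
take (4,6); skip (5,7); skip (3,8); take (8,9); take (13,15); take (15,17); take (17,19); take (21,23); skip (19,25).
Selected 6 broadcasts.

6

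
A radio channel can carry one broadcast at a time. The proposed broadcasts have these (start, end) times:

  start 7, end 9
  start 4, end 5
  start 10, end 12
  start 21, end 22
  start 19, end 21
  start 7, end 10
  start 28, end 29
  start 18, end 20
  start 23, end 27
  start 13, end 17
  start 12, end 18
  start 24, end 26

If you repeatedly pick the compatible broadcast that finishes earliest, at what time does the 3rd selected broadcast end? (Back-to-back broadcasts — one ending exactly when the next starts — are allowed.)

Sorted by end: (4,5)  (7,9)  (7,10)  (10,12)  (13,17)  (12,18)  (18,20)  (19,21)  (21,22)  (24,26)  (23,27)  (28,29)
take (4,5); take (7,9); take (10,12); take (13,17); take (18,20); take (21,22); take (24,26); take (28,29).
Selected: (4,5) (7,9) (10,12) (13,17) (18,20) (21,22) (24,26) (28,29)

12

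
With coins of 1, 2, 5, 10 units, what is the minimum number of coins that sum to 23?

23 = 2×10 + 1×2 + 1×1
Total coins = 2 + 1 + 1 = 4

4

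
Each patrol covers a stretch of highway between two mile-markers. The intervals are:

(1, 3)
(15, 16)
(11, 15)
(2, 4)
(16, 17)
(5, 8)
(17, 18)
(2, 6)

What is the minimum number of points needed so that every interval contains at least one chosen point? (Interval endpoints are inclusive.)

Sort by right endpoint; whenever an interval is uncovered, place a point at its right end.
By right end: [1,3]  [2,4]  [2,6]  [5,8]  [11,15]  [15,16]  [16,17]  [17,18]
[1,3] uncovered → point at 3; [5,8] uncovered → point at 8; [11,15] uncovered → point at 15; [16,17] uncovered → point at 17.
Points: 3, 8, 15, 17 (4 total).

4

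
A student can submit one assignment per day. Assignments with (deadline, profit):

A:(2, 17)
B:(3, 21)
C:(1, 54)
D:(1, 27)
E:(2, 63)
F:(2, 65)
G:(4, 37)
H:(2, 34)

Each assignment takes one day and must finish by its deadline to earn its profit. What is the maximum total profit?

186

Sort by profit descending; place each in the latest free slot ≤ its deadline.
Profit order: F=65 E=63 C=54 G=37 H=34 D=27 B=21 A=17
Assign: F→slot 2, E→slot 1, C skipped, G→slot 4, H skipped, D skipped, B→slot 3, A skipped.
Slots: [1:E] [2:F] [3:B] [4:G]
Profit = 63 + 65 + 21 + 37 = 186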